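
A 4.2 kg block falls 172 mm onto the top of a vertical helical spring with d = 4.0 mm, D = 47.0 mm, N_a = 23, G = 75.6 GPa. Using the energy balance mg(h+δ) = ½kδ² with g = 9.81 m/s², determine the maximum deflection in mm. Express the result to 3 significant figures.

166 mm

k = Gd⁴/(8D³N_a) = (75.6×10³)(4.0⁴)/(8·47.0³·23) = 1.0131 N/mm
W = mg = 4.2 × 9.81 = 41.202 N
½kδ² − Wδ − Wh = 0 → δ = (W + √(W² + 2kWh))/k
δ = (41.202 + √(1697.6 + 14359.1))/1.0131 = (41.202 + 126.72)/1.0131 = 165.75 mm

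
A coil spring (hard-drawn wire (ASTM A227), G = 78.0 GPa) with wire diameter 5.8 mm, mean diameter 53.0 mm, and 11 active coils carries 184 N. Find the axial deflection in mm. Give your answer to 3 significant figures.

k = Gd⁴/(8D³N_a) = (78.0×10³)(5.8⁴)/(8·53.0³·11) = 6.7375 N/mm
δ = F/k = 184 / 6.7375 = 27.31 mm

27.3 mm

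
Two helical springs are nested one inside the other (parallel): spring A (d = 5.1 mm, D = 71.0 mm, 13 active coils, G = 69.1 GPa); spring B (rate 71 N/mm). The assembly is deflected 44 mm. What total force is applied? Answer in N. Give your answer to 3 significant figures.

k_A = Gd⁴/(8D³N_a) = (69.1×10³)(5.1⁴)/(8·71.0³·13) = 1.2559 N/mm
Parallel: k_eq = 1.2559 + 71 = 72.256 N/mm
F = k_eq·δ = 72.256·44 = 3179.3 N

3180 N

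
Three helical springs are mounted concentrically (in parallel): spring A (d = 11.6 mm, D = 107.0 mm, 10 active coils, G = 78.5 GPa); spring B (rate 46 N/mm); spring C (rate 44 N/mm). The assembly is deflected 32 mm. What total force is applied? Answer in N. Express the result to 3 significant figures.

k_A = Gd⁴/(8D³N_a) = (78.5×10³)(11.6⁴)/(8·107.0³·10) = 14.503 N/mm
Parallel: k_eq = 14.503 + 46 + 44 = 104.5 N/mm
F = k_eq·δ = 104.5·32 = 3344.1 N

3340 N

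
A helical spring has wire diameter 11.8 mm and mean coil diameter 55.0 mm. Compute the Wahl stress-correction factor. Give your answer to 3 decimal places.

1.337

C = D/d = 55.0/11.8 = 4.6610
K_W = (4C−1)/(4C−4) + 0.615/C = 17.644/14.644 + 0.1319 = 1.3368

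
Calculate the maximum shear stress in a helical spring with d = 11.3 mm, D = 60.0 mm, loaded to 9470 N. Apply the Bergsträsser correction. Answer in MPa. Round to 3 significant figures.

1280 MPa

Spring index C = D/d = 60.0/11.3 = 5.3097
K_B = (4C+2)/(4C−3) = 23.239/18.239 = 1.2741
τ₀ = 8FD/(πd³) = 8·9470·60.0/(π·11.3³) = 4.5456e+06/4533 = 1002.8 MPa
τ_max = K·τ₀ = 1.2741 × 1002.8 = 1277.7 MPa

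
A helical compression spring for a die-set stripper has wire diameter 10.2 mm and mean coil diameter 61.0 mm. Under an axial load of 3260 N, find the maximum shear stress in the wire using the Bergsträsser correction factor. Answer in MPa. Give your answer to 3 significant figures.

591 MPa

Spring index C = D/d = 61.0/10.2 = 5.9804
K_B = (4C+2)/(4C−3) = 25.922/20.922 = 1.2390
τ₀ = 8FD/(πd³) = 8·3260·61.0/(π·10.2³) = 1.59088e+06/3333.9 = 477.19 MPa
τ_max = K·τ₀ = 1.2390 × 477.19 = 591.23 MPa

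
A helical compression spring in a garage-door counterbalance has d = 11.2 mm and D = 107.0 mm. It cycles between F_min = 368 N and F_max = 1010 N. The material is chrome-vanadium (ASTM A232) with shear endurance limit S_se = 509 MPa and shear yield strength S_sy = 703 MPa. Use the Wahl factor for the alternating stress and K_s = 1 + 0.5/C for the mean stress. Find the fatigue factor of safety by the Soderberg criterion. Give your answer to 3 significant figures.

2.93

C = D/d = 107.0/11.2 = 9.5536; K_W = (4C−1)/(4C−4)+0.615/C = 1.1521; K_s = 1+0.5/C = 1.0523
F_a = (F_max−F_min)/2 = 321 N; F_m = (F_max+F_min)/2 = 689 N
τ_a = K_W·8F_aD/(πd³) = 1.1521 × 62.255 = 71.721 MPa
τ_m = K_s·8F_mD/(πd³) = 1.0523 × 133.63 = 140.62 MPa
Soderberg: 1/n_f = τ_a/S_se + τ_m/S_sy = 71.721/509 + 140.62/703 = 0.14091 + 0.20003 = 0.34093
n_f = 1/0.34093 = 2.933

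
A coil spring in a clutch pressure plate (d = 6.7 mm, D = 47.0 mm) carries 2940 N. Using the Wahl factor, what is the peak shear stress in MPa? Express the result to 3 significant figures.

Spring index C = D/d = 47.0/6.7 = 7.0149
K_W = (4C−1)/(4C−4) + 0.615/C = 27.060/24.060 + 0.0877 = 1.2124
τ₀ = 8FD/(πd³) = 8·2940·47.0/(π·6.7³) = 1.10544e+06/944.87 = 1169.9 MPa
τ_max = K·τ₀ = 1.2124 × 1169.9 = 1418.4 MPa

1420 MPa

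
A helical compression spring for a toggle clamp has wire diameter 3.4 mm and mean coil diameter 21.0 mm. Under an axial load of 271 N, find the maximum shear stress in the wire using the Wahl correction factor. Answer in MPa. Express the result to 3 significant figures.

459 MPa

Spring index C = D/d = 21.0/3.4 = 6.1765
K_W = (4C−1)/(4C−4) + 0.615/C = 23.706/20.706 + 0.0996 = 1.2445
τ₀ = 8FD/(πd³) = 8·271·21.0/(π·3.4³) = 45528/123.48 = 368.72 MPa
τ_max = K·τ₀ = 1.2445 × 368.72 = 458.85 MPa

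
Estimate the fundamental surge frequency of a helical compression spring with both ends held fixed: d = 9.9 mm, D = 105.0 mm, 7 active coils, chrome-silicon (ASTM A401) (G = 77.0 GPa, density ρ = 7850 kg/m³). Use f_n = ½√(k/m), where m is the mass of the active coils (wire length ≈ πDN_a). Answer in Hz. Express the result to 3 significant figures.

k = Gd⁴/(8D³N_a) = (77.0×10³)(9.9⁴)/(8·105.0³·7) = 11.41 N/mm = 11410 N/m
Wire length L = πDN_a = π·105.0·7 = 2309.1 mm
m = ρ·(πd²/4)·L = 7850 × 76.977×10⁻⁶ m² × 2.3091 m = 1.3953 kg
f_n = ½√(k/m) = 0.5·√(11410/1.3953) = 0.5·√(8177.3) = 45.214 Hz

45.2 Hz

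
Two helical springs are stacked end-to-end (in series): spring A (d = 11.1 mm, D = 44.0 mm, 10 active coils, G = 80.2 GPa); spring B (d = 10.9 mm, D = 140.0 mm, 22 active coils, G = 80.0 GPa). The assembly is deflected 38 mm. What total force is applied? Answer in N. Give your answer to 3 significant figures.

k_A = Gd⁴/(8D³N_a) = (80.2×10³)(11.1⁴)/(8·44.0³·10) = 178.66 N/mm
k_B = Gd⁴/(8D³N_a) = (80.0×10³)(10.9⁴)/(8·140.0³·22) = 2.3383 N/mm
Series: 1/k_eq = 1/178.66 + 1/2.3383 = 0.43326; k_eq = 2.3081 N/mm
F = k_eq·δ = 2.3081·38 = 87.707 N

87.7 N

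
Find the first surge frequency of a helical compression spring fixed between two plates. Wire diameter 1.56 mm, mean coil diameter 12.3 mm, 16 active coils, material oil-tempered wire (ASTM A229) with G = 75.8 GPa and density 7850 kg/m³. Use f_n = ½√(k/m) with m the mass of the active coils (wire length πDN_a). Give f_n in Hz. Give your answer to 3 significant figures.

225 Hz

k = Gd⁴/(8D³N_a) = (75.8×10³)(1.56⁴)/(8·12.3³·16) = 1.8847 N/mm = 1884.7 N/m
Wire length L = πDN_a = π·12.3·16 = 618.27 mm
m = ρ·(πd²/4)·L = 7850 × 1.9113×10⁻⁶ m² × 0.61827 m = 0.0092765 kg
f_n = ½√(k/m) = 0.5·√(1884.7/0.0092765) = 0.5·√(2.0317e+05) = 225.37 Hz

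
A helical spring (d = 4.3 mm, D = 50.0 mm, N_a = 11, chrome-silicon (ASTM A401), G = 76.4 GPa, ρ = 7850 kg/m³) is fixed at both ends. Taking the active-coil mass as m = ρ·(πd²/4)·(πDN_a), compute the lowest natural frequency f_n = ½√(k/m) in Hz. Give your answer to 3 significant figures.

k = Gd⁴/(8D³N_a) = (76.4×10³)(4.3⁴)/(8·50.0³·11) = 2.3745 N/mm = 2374.5 N/m
Wire length L = πDN_a = π·50.0·11 = 1727.9 mm
m = ρ·(πd²/4)·L = 7850 × 14.522×10⁻⁶ m² × 1.7279 m = 0.19697 kg
f_n = ½√(k/m) = 0.5·√(2374.5/0.19697) = 0.5·√(12055) = 54.898 Hz

54.9 Hz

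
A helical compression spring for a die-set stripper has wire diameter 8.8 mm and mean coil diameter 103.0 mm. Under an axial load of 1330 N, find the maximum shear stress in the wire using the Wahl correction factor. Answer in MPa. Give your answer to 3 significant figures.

Spring index C = D/d = 103.0/8.8 = 11.7045
K_W = (4C−1)/(4C−4) + 0.615/C = 45.818/42.818 + 0.0525 = 1.1226
τ₀ = 8FD/(πd³) = 8·1330·103.0/(π·8.8³) = 1.09592e+06/2140.9 = 511.9 MPa
τ_max = K·τ₀ = 1.1226 × 511.9 = 574.66 MPa

575 MPa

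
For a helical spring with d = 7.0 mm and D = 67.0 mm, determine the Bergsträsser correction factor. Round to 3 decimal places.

1.142

C = D/d = 67.0/7.0 = 9.5714
K_B = (4C+2)/(4C−3) = 40.286/35.286 = 1.1417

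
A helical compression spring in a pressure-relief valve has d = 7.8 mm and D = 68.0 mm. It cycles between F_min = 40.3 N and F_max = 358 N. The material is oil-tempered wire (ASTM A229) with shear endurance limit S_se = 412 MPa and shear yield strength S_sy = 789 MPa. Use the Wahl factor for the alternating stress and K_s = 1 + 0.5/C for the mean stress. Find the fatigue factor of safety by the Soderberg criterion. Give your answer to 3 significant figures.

3.82

C = D/d = 68.0/7.8 = 8.7179; K_W = (4C−1)/(4C−4)+0.615/C = 1.1677; K_s = 1+0.5/C = 1.0574
F_a = (F_max−F_min)/2 = 158.85 N; F_m = (F_max+F_min)/2 = 199.15 N
τ_a = K_W·8F_aD/(πd³) = 1.1677 × 57.963 = 67.685 MPa
τ_m = K_s·8F_mD/(πd³) = 1.0574 × 72.668 = 76.836 MPa
Soderberg: 1/n_f = τ_a/S_se + τ_m/S_sy = 67.685/412 + 76.836/789 = 0.16428 + 0.09738 = 0.26167
n_f = 1/0.26167 = 3.822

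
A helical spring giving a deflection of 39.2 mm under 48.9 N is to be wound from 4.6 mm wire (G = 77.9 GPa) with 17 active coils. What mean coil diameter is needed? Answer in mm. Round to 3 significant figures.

59.0 mm

Required rate k = F/δ = 48.9/39.2 = 1.2474 N/mm
D = (Gd⁴/(8N_a·k))^(1/3) = (77.9×10³·4.6⁴/(8·17·1.2474))^(1/3)
  = (205592)^(1/3) = 59.0204 mm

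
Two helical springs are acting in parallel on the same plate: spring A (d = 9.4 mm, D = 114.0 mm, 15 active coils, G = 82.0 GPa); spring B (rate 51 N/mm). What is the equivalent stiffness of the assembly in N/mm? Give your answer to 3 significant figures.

54.6 N/mm

k_A = Gd⁴/(8D³N_a) = (82.0×10³)(9.4⁴)/(8·114.0³·15) = 3.6011 N/mm
Parallel: k_eq = 3.6011 + 51 = 54.601 N/mm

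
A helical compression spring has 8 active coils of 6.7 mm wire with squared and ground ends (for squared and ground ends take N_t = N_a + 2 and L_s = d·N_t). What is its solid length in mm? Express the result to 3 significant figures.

squared and ground ends: N_t = N_a + 2 = 8 + 2 = 10
L_s = d·N_t = 6.7 × 10 = 67 mm

67.0 mm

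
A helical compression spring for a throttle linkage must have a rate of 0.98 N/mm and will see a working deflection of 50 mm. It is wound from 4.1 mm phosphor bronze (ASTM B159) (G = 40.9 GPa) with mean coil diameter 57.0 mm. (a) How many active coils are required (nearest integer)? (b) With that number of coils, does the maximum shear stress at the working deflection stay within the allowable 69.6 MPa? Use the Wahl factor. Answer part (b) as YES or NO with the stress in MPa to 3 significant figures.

N_a = Gd⁴/(8D³k) = (40.9×10³)(4.1⁴)/(8·57.0³·0.98) = 7.96 → N_a = 8
Actual rate k = Gd⁴/(8D³·8) = 0.97511 N/mm
Working load F = kδ = 0.97511·50 = 48.756 N
C = 57.0/4.1 = 13.9024; K_W = (4C−1)/(4C−4)+0.615/C = 1.1024
τ_max = K_W·8FD/(πd³) = 1.1024·102.68 = 113.19 MPa
τ_max > 69.6 MPa → exceeds allowable

(a) 8 coils; (b) NO, τ_max = 113 MPa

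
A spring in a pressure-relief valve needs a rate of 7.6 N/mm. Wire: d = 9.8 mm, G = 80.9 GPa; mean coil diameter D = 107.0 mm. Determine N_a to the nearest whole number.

N_a = Gd⁴/(8D³k) = (80.9×10³ × 9.8⁴)/(8 × 107.0³ × 7.6)
    = 7.46196e+08 / 7.44826e+07 = 10.02 → 10 coils

10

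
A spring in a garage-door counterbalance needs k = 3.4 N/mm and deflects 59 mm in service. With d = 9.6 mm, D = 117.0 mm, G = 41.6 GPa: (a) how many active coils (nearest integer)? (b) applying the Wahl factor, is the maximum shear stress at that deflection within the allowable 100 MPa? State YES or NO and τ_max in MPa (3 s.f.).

N_a = Gd⁴/(8D³k) = (41.6×10³)(9.6⁴)/(8·117.0³·3.4) = 8.111 → N_a = 8
Actual rate k = Gd⁴/(8D³·8) = 3.447 N/mm
Working load F = kδ = 3.447·59 = 203.37 N
C = 117.0/9.6 = 12.1875; K_W = (4C−1)/(4C−4)+0.615/C = 1.1175
τ_max = K_W·8FD/(πd³) = 1.1175·68.487 = 76.534 MPa
τ_max ≤ 100 MPa → acceptable

(a) 8 coils; (b) YES, τ_max = 76.5 MPa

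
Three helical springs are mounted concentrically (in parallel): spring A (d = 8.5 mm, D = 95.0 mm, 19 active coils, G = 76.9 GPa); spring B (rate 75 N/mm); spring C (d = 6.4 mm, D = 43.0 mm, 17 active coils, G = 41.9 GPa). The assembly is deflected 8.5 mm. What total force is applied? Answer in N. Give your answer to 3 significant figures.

k_A = Gd⁴/(8D³N_a) = (76.9×10³)(8.5⁴)/(8·95.0³·19) = 3.0803 N/mm
k_C = Gd⁴/(8D³N_a) = (41.9×10³)(6.4⁴)/(8·43.0³·17) = 6.5011 N/mm
Parallel: k_eq = 3.0803 + 75 + 6.5011 = 84.581 N/mm
F = k_eq·δ = 84.581·8.5 = 718.94 N

719 N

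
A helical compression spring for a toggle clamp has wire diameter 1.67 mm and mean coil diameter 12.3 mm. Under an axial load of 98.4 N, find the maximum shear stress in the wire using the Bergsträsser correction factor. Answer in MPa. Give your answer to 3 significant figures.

787 MPa

Spring index C = D/d = 12.3/1.67 = 7.3653
K_B = (4C+2)/(4C−3) = 31.461/26.461 = 1.1890
τ₀ = 8FD/(πd³) = 8·98.4·12.3/(π·1.67³) = 9682.56/14.632 = 661.75 MPa
τ_max = K·τ₀ = 1.1890 × 661.75 = 786.79 MPa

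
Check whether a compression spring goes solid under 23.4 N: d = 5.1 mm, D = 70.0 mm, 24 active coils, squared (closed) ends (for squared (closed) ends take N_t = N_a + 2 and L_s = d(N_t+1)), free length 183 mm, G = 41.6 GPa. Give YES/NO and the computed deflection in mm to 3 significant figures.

YES, δ = 54.8 mm

k = Gd⁴/(8D³N_a) = (41.6×10³)(5.1⁴)/(8·70.0³·24) = 0.42735 N/mm
N_t = 26; L_s = 5.1·27 = 137.7 mm; δ_solid = L₀ − L_s = 183 − 137.7 = 45.3 mm
δ = F/k = 23.4/0.42735 = 54.757 mm
δ ≥ δ_solid → spring goes solid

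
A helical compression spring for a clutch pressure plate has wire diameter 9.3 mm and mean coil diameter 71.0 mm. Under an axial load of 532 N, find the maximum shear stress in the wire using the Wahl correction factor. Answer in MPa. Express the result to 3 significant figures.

Spring index C = D/d = 71.0/9.3 = 7.6344
K_W = (4C−1)/(4C−4) + 0.615/C = 29.538/26.538 + 0.0806 = 1.1936
τ₀ = 8FD/(πd³) = 8·532·71.0/(π·9.3³) = 302176/2527 = 119.58 MPa
τ_max = K·τ₀ = 1.1936 × 119.58 = 142.73 MPa

143 MPa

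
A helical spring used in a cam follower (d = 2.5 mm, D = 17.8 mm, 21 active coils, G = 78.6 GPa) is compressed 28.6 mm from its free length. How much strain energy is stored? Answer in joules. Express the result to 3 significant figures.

1.33 J

k = Gd⁴/(8D³N_a) = (78.6×10³)(2.5⁴)/(8·17.8³·21) = 3.2405 N/mm
U = ½kδ² = 0.5 × 3.2405 × 28.6² = 1325.3 N·mm = 1.3253 J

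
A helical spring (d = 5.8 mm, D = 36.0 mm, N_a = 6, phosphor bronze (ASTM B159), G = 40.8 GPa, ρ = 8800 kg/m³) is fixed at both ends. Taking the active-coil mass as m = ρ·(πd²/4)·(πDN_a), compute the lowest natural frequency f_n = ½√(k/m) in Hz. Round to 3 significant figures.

181 Hz

k = Gd⁴/(8D³N_a) = (40.8×10³)(5.8⁴)/(8·36.0³·6) = 20.617 N/mm = 20617 N/m
Wire length L = πDN_a = π·36.0·6 = 678.58 mm
m = ρ·(πd²/4)·L = 8800 × 26.421×10⁻⁶ m² × 0.67858 m = 0.15777 kg
f_n = ½√(k/m) = 0.5·√(20617/0.15777) = 0.5·√(1.3067e+05) = 180.74 Hz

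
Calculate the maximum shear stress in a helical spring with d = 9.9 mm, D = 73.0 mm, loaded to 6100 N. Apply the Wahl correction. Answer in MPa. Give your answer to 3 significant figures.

1400 MPa

Spring index C = D/d = 73.0/9.9 = 7.3737
K_W = (4C−1)/(4C−4) + 0.615/C = 28.495/25.495 + 0.0834 = 1.2011
τ₀ = 8FD/(πd³) = 8·6100·73.0/(π·9.9³) = 3.5624e+06/3048.3 = 1168.7 MPa
τ_max = K·τ₀ = 1.2011 × 1168.7 = 1403.6 MPa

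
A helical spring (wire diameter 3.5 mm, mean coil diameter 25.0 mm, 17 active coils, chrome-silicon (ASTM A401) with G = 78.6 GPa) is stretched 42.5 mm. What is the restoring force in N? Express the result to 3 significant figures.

236 N

k = Gd⁴/(8D³N_a) = (78.6×10³)(3.5⁴)/(8·25.0³·17) = 5.5505 N/mm
F = k·δ = 5.5505 × 42.5 = 235.9 N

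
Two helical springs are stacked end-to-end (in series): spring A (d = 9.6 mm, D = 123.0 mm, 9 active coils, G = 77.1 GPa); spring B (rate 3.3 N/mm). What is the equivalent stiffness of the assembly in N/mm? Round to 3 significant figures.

k_A = Gd⁴/(8D³N_a) = (77.1×10³)(9.6⁴)/(8·123.0³·9) = 4.8876 N/mm
Series: 1/k_eq = 1/4.8876 + 1/3.3 = 0.50763; k_eq = 1.9699 N/mm

1.97 N/mm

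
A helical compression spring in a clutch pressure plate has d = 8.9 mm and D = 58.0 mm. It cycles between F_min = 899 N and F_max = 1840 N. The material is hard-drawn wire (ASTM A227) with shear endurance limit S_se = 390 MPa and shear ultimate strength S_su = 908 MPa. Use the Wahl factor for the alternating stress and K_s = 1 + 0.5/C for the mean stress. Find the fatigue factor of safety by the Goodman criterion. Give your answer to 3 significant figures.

C = D/d = 58.0/8.9 = 6.5169; K_W = (4C−1)/(4C−4)+0.615/C = 1.2303; K_s = 1+0.5/C = 1.0767
F_a = (F_max−F_min)/2 = 470.5 N; F_m = (F_max+F_min)/2 = 1369.5 N
τ_a = K_W·8F_aD/(πd³) = 1.2303 × 98.573 = 121.28 MPa
τ_m = K_s·8F_mD/(πd³) = 1.0767 × 286.92 = 308.93 MPa
Goodman: 1/n_f = τ_a/S_se + τ_m/S_su = 121.28/390 + 308.93/908 = 0.31096 + 0.34023 = 0.6512
n_f = 1/0.6512 = 1.536

1.54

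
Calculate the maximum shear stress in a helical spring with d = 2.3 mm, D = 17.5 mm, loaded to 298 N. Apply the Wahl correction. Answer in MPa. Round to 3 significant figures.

Spring index C = D/d = 17.5/2.3 = 7.6087
K_W = (4C−1)/(4C−4) + 0.615/C = 29.435/26.435 + 0.0808 = 1.1943
τ₀ = 8FD/(πd³) = 8·298·17.5/(π·2.3³) = 41720/38.224 = 1091.5 MPa
τ_max = K·τ₀ = 1.1943 × 1091.5 = 1303.6 MPa

1300 MPa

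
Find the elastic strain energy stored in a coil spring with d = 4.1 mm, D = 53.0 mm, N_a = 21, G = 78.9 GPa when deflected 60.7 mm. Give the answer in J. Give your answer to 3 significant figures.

k = Gd⁴/(8D³N_a) = (78.9×10³)(4.1⁴)/(8·53.0³·21) = 0.89141 N/mm
U = ½kδ² = 0.5 × 0.89141 × 60.7² = 1642.2 N·mm = 1.6422 J

1.64 J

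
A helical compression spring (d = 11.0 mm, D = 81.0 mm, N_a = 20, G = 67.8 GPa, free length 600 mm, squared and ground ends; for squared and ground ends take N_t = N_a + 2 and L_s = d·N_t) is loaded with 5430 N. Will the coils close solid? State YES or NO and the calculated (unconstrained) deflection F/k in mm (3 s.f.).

k = Gd⁴/(8D³N_a) = (67.8×10³)(11.0⁴)/(8·81.0³·20) = 11.674 N/mm
N_t = 22; L_s = 11.0·22 = 242 mm; δ_solid = L₀ − L_s = 600 − 242 = 358 mm
δ = F/k = 5430/11.674 = 465.13 mm
δ ≥ δ_solid → spring goes solid

YES, δ = 465 mm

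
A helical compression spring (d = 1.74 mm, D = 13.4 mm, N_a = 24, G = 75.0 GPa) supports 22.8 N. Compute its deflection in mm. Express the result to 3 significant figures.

k = Gd⁴/(8D³N_a) = (75.0×10³)(1.74⁴)/(8·13.4³·24) = 1.4881 N/mm
δ = F/k = 22.8 / 1.4881 = 15.321 mm

15.3 mm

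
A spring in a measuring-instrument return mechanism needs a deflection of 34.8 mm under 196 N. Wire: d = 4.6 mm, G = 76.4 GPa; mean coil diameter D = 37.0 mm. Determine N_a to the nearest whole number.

Required rate k = F/δ = 196/34.8 = 5.6322 N/mm
N_a = Gd⁴/(8D³k) = (76.4×10³ × 4.6⁴)/(8 × 37.0³ × 5.6322)
    = 3.42078e+07 / 2.2823e+06 = 14.99 → 15 coils

15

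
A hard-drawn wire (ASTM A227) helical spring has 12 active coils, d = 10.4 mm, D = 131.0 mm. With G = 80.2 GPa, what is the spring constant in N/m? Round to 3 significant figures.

k = Gd⁴/(8D³N_a) = (80.2×10³ × 10.4⁴) / (8 × 131.0³ × 12)
  = 9.38227e+08 / 2.15817e+08 = 4.3473 N/mm = 4347.3 N/m

4350 N/m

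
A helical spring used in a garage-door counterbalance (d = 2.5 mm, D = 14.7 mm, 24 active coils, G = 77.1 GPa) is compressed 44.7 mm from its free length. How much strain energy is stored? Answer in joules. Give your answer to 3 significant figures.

4.93 J

k = Gd⁴/(8D³N_a) = (77.1×10³)(2.5⁴)/(8·14.7³·24) = 4.9381 N/mm
U = ½kδ² = 0.5 × 4.9381 × 44.7² = 4933.4 N·mm = 4.9334 J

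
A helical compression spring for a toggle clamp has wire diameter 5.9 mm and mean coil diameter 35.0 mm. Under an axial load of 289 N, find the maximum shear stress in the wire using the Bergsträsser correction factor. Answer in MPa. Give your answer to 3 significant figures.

156 MPa

Spring index C = D/d = 35.0/5.9 = 5.9322
K_B = (4C+2)/(4C−3) = 25.729/20.729 = 1.2412
τ₀ = 8FD/(πd³) = 8·289·35.0/(π·5.9³) = 80920/645.22 = 125.42 MPa
τ_max = K·τ₀ = 1.2412 × 125.42 = 155.67 MPa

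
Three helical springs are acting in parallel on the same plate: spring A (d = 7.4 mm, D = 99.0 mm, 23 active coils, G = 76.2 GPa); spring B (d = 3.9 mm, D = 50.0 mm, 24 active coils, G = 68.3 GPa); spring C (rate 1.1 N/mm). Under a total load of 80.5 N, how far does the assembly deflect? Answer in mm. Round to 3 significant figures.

26.5 mm

k_A = Gd⁴/(8D³N_a) = (76.2×10³)(7.4⁴)/(8·99.0³·23) = 1.2798 N/mm
k_B = Gd⁴/(8D³N_a) = (68.3×10³)(3.9⁴)/(8·50.0³·24) = 0.65837 N/mm
Parallel: k_eq = 1.2798 + 0.65837 + 1.1 = 3.0382 N/mm
δ = F/k_eq = 80.5/3.0382 = 26.496 mm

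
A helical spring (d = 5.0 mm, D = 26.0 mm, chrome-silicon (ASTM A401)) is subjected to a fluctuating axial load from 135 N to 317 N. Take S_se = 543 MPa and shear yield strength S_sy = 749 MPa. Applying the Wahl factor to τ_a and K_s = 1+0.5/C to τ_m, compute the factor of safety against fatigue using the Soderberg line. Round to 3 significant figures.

3.44

C = D/d = 26.0/5.0 = 5.2000; K_W = (4C−1)/(4C−4)+0.615/C = 1.2968; K_s = 1+0.5/C = 1.0962
F_a = (F_max−F_min)/2 = 91 N; F_m = (F_max+F_min)/2 = 226 N
τ_a = K_W·8F_aD/(πd³) = 1.2968 × 48.2 = 62.507 MPa
τ_m = K_s·8F_mD/(πd³) = 1.0962 × 119.7 = 131.21 MPa
Soderberg: 1/n_f = τ_a/S_se + τ_m/S_sy = 62.507/543 + 131.21/749 = 0.11511 + 0.17519 = 0.2903
n_f = 1/0.2903 = 3.445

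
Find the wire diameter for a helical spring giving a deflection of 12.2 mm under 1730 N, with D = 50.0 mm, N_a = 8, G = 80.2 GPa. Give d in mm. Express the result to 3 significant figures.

Required rate k = F/δ = 1730/12.2 = 141.8 N/mm
d = (8D³N_a·k / G)^(1/4) = (8·50.0³·8·141.8 / (80.2×10³))^0.25
  = (14145)^0.25 = 10.9056 mm

10.9 mm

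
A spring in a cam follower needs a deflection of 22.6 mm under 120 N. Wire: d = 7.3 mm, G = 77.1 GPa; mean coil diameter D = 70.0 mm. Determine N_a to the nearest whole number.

15

Required rate k = F/δ = 120/22.6 = 5.3097 N/mm
N_a = Gd⁴/(8D³k) = (77.1×10³ × 7.3⁴)/(8 × 70.0³ × 5.3097)
    = 2.1895e+08 / 1.45699e+07 = 15.03 → 15 coils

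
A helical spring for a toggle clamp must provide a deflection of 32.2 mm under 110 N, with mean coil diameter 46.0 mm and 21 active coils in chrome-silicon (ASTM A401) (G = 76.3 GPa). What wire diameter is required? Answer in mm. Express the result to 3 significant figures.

Required rate k = F/δ = 110/32.2 = 3.4161 N/mm
d = (8D³N_a·k / G)^(1/4) = (8·46.0³·21·3.4161 / (76.3×10³))^0.25
  = (732.14)^0.25 = 5.2017 mm

5.20 mm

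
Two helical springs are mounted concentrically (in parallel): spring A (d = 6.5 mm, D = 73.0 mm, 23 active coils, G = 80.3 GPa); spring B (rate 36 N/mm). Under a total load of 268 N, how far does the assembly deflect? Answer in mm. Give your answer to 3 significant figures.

7.05 mm

k_A = Gd⁴/(8D³N_a) = (80.3×10³)(6.5⁴)/(8·73.0³·23) = 2.0025 N/mm
Parallel: k_eq = 2.0025 + 36 = 38.003 N/mm
δ = F/k_eq = 268/38.003 = 7.0522 mm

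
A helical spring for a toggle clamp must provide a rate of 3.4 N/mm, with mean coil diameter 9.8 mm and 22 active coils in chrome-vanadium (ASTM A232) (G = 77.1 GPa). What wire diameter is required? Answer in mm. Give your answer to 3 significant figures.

1.64 mm

d = (8D³N_a·k / G)^(1/4) = (8·9.8³·22·3.4 / (77.1×10³))^0.25
  = (7.3049)^0.25 = 1.6440 mm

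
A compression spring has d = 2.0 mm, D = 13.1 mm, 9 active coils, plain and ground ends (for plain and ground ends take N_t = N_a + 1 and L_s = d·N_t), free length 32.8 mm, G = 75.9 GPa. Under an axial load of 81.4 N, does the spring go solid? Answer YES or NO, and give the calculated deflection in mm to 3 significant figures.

NO, δ = 10.8 mm

k = Gd⁴/(8D³N_a) = (75.9×10³)(2.0⁴)/(8·13.1³·9) = 7.5027 N/mm
N_t = 10; L_s = 2.0·10 = 20 mm; δ_solid = L₀ − L_s = 32.8 − 20 = 12.8 mm
δ = F/k = 81.4/7.5027 = 10.849 mm
δ < δ_solid → spring does not go solid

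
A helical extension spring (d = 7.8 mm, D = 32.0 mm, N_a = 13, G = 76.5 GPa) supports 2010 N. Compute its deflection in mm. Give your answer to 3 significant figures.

24.2 mm

k = Gd⁴/(8D³N_a) = (76.5×10³)(7.8⁴)/(8·32.0³·13) = 83.091 N/mm
δ = F/k = 2010 / 83.091 = 24.19 mm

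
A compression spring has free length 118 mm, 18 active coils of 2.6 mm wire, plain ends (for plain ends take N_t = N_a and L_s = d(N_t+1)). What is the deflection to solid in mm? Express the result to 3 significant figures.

68.6 mm

N_t = 18; L_s = 2.6·19 = 49.4 mm
δ_solid = L₀ − L_s = 118 − 49.4 = 68.6 mm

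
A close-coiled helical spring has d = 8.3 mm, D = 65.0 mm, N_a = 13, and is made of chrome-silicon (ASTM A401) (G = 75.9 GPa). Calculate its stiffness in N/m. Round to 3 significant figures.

12600 N/m

k = Gd⁴/(8D³N_a) = (75.9×10³ × 8.3⁴) / (8 × 65.0³ × 13)
  = 3.60209e+08 / 2.8561e+07 = 12.612 N/mm = 12612 N/m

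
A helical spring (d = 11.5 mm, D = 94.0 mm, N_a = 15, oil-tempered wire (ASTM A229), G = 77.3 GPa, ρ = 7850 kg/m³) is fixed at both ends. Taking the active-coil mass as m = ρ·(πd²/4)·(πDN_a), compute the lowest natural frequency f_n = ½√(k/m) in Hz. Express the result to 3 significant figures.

30.6 Hz

k = Gd⁴/(8D³N_a) = (77.3×10³)(11.5⁴)/(8·94.0³·15) = 13.565 N/mm = 13565 N/m
Wire length L = πDN_a = π·94.0·15 = 4429.6 mm
m = ρ·(πd²/4)·L = 7850 × 103.87×10⁻⁶ m² × 4.4296 m = 3.6118 kg
f_n = ½√(k/m) = 0.5·√(13565/3.6118) = 0.5·√(3755.6) = 30.642 Hz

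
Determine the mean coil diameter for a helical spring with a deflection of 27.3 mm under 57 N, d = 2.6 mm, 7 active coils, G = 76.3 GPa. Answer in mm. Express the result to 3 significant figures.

Required rate k = F/δ = 57/27.3 = 2.0879 N/mm
D = (Gd⁴/(8N_a·k))^(1/3) = (76.3×10³·2.6⁴/(8·7·2.0879))^(1/3)
  = (29820.7)^(1/3) = 31.0103 mm

31.0 mm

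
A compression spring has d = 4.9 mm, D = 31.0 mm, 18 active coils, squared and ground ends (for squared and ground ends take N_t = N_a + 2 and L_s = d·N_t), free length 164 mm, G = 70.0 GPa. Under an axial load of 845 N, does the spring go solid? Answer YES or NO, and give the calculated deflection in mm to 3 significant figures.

YES, δ = 89.8 mm

k = Gd⁴/(8D³N_a) = (70.0×10³)(4.9⁴)/(8·31.0³·18) = 9.4066 N/mm
N_t = 20; L_s = 4.9·20 = 98 mm; δ_solid = L₀ − L_s = 164 − 98 = 66 mm
δ = F/k = 845/9.4066 = 89.83 mm
δ ≥ δ_solid → spring goes solid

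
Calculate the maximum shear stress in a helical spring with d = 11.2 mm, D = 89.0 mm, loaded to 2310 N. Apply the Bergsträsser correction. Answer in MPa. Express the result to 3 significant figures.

Spring index C = D/d = 89.0/11.2 = 7.9464
K_B = (4C+2)/(4C−3) = 33.786/28.786 = 1.1737
τ₀ = 8FD/(πd³) = 8·2310·89.0/(π·11.2³) = 1.64472e+06/4413.7 = 372.64 MPa
τ_max = K·τ₀ = 1.1737 × 372.64 = 437.37 MPa

437 MPa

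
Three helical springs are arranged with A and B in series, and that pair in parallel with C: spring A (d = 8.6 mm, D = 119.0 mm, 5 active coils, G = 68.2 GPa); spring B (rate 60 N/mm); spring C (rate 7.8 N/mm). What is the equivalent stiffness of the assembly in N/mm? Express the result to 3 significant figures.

12.9 N/mm

k_A = Gd⁴/(8D³N_a) = (68.2×10³)(8.6⁴)/(8·119.0³·5) = 5.5345 N/mm
Springs A,B series: k_AB = 1/(1/5.5345+1/60) = 5.0671 N/mm; parallel with C: k_eq = 5.0671+7.8 = 12.867 N/mm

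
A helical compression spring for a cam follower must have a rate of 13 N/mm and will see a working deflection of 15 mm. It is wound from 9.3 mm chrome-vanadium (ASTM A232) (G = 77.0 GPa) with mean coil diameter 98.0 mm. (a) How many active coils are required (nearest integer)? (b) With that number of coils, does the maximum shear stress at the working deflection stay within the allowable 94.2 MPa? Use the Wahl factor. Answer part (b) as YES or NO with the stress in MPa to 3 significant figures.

N_a = Gd⁴/(8D³k) = (77.0×10³)(9.3⁴)/(8·98.0³·13) = 5.885 → N_a = 6
Actual rate k = Gd⁴/(8D³·6) = 12.75 N/mm
Working load F = kδ = 12.75·15 = 191.25 N
C = 98.0/9.3 = 10.5376; K_W = (4C−1)/(4C−4)+0.615/C = 1.1370
τ_max = K_W·8FD/(πd³) = 1.1370·59.335 = 67.464 MPa
τ_max ≤ 94.2 MPa → acceptable

(a) 6 coils; (b) YES, τ_max = 67.5 MPa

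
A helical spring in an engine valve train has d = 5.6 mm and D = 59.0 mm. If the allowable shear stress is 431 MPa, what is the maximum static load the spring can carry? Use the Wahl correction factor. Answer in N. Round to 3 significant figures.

C = D/d = 59.0/5.6 = 10.5357
K_W = (4C−1)/(4C−4) + 0.615/C = 41.143/38.143 + 0.0584 = 1.1370
τ_max = K·8FD/(πd³) → F_max = τ_allow·πd³/(8DK)
F_max = 431·π·5.6³/(8·59.0·1.1370) = 2.3779e+05/536.68 = 443.08 N

443 N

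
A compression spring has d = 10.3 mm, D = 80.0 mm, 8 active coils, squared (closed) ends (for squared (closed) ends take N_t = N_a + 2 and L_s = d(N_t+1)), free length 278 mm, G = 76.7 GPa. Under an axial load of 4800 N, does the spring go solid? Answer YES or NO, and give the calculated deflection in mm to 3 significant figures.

k = Gd⁴/(8D³N_a) = (76.7×10³)(10.3⁴)/(8·80.0³·8) = 26.345 N/mm
N_t = 10; L_s = 10.3·11 = 113.3 mm; δ_solid = L₀ − L_s = 278 − 113.3 = 164.7 mm
δ = F/k = 4800/26.345 = 182.2 mm
δ ≥ δ_solid → spring goes solid

YES, δ = 182 mm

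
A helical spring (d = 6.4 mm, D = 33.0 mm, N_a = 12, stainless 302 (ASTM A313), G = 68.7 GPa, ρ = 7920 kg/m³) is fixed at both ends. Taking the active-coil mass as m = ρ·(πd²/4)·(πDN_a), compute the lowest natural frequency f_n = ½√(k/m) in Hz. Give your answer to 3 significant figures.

k = Gd⁴/(8D³N_a) = (68.7×10³)(6.4⁴)/(8·33.0³·12) = 33.409 N/mm = 33409 N/m
Wire length L = πDN_a = π·33.0·12 = 1244.1 mm
m = ρ·(πd²/4)·L = 7920 × 32.17×10⁻⁶ m² × 1.2441 m = 0.31697 kg
f_n = ½√(k/m) = 0.5·√(33409/0.31697) = 0.5·√(1.054e+05) = 162.33 Hz

162 Hz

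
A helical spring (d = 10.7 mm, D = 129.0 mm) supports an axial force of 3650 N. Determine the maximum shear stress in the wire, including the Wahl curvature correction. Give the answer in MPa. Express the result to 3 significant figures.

1100 MPa

Spring index C = D/d = 129.0/10.7 = 12.0561
K_W = (4C−1)/(4C−4) + 0.615/C = 47.224/44.224 + 0.0510 = 1.1188
τ₀ = 8FD/(πd³) = 8·3650·129.0/(π·10.7³) = 3.7668e+06/3848.6 = 978.75 MPa
τ_max = K·τ₀ = 1.1188 × 978.75 = 1095.1 MPa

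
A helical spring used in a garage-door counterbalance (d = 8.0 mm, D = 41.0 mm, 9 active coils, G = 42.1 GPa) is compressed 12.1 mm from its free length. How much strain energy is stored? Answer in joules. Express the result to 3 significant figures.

2.54 J

k = Gd⁴/(8D³N_a) = (42.1×10³)(8.0⁴)/(8·41.0³·9) = 34.75 N/mm
U = ½kδ² = 0.5 × 34.75 × 12.1² = 2543.9 N·mm = 2.5439 J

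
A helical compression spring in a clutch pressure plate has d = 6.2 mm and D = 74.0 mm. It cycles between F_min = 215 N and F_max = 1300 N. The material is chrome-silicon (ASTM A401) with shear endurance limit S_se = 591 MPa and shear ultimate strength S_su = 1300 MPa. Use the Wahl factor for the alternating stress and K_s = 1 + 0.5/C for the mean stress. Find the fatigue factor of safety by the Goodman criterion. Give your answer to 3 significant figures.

C = D/d = 74.0/6.2 = 11.9355; K_W = (4C−1)/(4C−4)+0.615/C = 1.1201; K_s = 1+0.5/C = 1.0419
F_a = (F_max−F_min)/2 = 542.5 N; F_m = (F_max+F_min)/2 = 757.5 N
τ_a = K_W·8F_aD/(πd³) = 1.1201 × 428.94 = 480.46 MPa
τ_m = K_s·8F_mD/(πd³) = 1.0419 × 598.93 = 624.03 MPa
Goodman: 1/n_f = τ_a/S_se + τ_m/S_su = 480.46/591 + 624.03/1300 = 0.81296 + 0.48002 = 1.293
n_f = 1/1.293 = 0.7734

0.773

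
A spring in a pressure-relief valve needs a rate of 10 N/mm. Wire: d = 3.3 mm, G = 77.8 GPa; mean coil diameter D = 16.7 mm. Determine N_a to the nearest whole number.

N_a = Gd⁴/(8D³k) = (77.8×10³ × 3.3⁴)/(8 × 16.7³ × 10)
    = 9.22647e+06 / 372597 = 24.76 → 25 coils

25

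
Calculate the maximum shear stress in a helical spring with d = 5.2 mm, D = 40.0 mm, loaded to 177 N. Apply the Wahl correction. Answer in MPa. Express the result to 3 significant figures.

Spring index C = D/d = 40.0/5.2 = 7.6923
K_W = (4C−1)/(4C−4) + 0.615/C = 29.769/26.769 + 0.0800 = 1.1920
τ₀ = 8FD/(πd³) = 8·177·40.0/(π·5.2³) = 56640/441.73 = 128.22 MPa
τ_max = K·τ₀ = 1.1920 × 128.22 = 152.84 MPa

153 MPa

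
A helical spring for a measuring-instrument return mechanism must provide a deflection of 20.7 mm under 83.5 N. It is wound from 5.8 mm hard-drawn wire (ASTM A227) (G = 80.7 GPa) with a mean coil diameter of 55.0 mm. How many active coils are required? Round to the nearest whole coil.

Required rate k = F/δ = 83.5/20.7 = 4.0338 N/mm
N_a = Gd⁴/(8D³k) = (80.7×10³ × 5.8⁴)/(8 × 55.0³ × 4.0338)
    = 9.13241e+07 / 5.36901e+06 = 17.01 → 17 coils

17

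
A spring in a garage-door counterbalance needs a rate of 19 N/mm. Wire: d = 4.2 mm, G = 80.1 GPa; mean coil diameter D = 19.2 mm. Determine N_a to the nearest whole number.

23

N_a = Gd⁴/(8D³k) = (80.1×10³ × 4.2⁴)/(8 × 19.2³ × 19)
    = 2.49247e+07 / 1.07584e+06 = 23.17 → 23 coils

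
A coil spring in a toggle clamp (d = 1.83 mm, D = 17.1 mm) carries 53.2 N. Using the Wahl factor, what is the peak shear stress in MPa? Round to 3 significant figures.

Spring index C = D/d = 17.1/1.83 = 9.3443
K_W = (4C−1)/(4C−4) + 0.615/C = 36.377/33.377 + 0.0658 = 1.1557
τ₀ = 8FD/(πd³) = 8·53.2·17.1/(π·1.83³) = 7277.76/19.253 = 378 MPa
τ_max = K·τ₀ = 1.1557 × 378 = 436.86 MPa

437 MPa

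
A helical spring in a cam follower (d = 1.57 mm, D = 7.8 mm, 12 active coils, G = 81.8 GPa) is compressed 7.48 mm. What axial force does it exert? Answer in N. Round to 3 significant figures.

81.6 N

k = Gd⁴/(8D³N_a) = (81.8×10³)(1.57⁴)/(8·7.8³·12) = 10.909 N/mm
F = k·δ = 10.909 × 7.48 = 81.602 N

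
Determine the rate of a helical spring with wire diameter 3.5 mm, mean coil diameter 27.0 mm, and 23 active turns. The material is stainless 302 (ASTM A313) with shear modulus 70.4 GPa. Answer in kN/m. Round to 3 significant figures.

k = Gd⁴/(8D³N_a) = (70.4×10³ × 3.5⁴) / (8 × 27.0³ × 23)
  = 1.05644e+07 / 3.62167e+06 = 2.917 N/mm

2.92 kN/m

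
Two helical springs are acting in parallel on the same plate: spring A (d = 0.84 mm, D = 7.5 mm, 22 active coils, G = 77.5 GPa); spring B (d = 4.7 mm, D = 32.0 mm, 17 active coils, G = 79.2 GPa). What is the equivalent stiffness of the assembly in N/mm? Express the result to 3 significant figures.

9.19 N/mm

k_A = Gd⁴/(8D³N_a) = (77.5×10³)(0.84⁴)/(8·7.5³·22) = 0.51966 N/mm
k_B = Gd⁴/(8D³N_a) = (79.2×10³)(4.7⁴)/(8·32.0³·17) = 8.6722 N/mm
Parallel: k_eq = 0.51966 + 8.6722 = 9.1918 N/mm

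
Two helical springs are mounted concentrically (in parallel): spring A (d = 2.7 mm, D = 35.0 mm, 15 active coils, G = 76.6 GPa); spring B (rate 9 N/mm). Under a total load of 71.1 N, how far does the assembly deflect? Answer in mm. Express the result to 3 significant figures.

k_A = Gd⁴/(8D³N_a) = (76.6×10³)(2.7⁴)/(8·35.0³·15) = 0.79122 N/mm
Parallel: k_eq = 0.79122 + 9 = 9.7912 N/mm
δ = F/k_eq = 71.1/9.7912 = 7.2616 mm

7.26 mm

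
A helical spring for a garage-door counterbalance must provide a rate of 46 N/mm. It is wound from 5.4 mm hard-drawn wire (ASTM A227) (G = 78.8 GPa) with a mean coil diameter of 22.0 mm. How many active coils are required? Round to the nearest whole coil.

N_a = Gd⁴/(8D³k) = (78.8×10³ × 5.4⁴)/(8 × 22.0³ × 46)
    = 6.70041e+07 / 3.91846e+06 = 17.1 → 17 coils

17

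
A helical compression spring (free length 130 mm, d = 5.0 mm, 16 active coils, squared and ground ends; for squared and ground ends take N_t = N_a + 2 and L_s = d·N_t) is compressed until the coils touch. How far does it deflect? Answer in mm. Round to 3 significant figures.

40.0 mm

N_t = 18; L_s = 5.0·18 = 90 mm
δ_solid = L₀ − L_s = 130 − 90 = 40 mm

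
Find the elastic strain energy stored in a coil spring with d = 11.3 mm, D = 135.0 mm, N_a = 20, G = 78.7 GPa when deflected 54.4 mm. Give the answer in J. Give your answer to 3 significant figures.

4.82 J

k = Gd⁴/(8D³N_a) = (78.7×10³)(11.3⁴)/(8·135.0³·20) = 3.2596 N/mm
U = ½kδ² = 0.5 × 3.2596 × 54.4² = 4823.2 N·mm = 4.8232 J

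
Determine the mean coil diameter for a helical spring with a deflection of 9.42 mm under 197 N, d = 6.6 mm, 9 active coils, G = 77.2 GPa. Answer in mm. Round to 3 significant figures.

46.0 mm

Required rate k = F/δ = 197/9.42 = 20.913 N/mm
D = (Gd⁴/(8N_a·k))^(1/3) = (77.2×10³·6.6⁴/(8·9·20.913))^(1/3)
  = (97284.9)^(1/3) = 45.9919 mm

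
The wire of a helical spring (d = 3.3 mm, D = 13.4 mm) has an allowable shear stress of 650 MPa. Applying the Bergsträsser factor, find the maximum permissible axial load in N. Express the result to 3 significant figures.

497 N

C = D/d = 13.4/3.3 = 4.0606
K_B = (4C+2)/(4C−3) = 18.242/13.242 = 1.3776
τ_max = K·8FD/(πd³) → F_max = τ_allow·πd³/(8DK)
F_max = 650·π·3.3³/(8·13.4·1.3776) = 73385/147.68 = 496.93 N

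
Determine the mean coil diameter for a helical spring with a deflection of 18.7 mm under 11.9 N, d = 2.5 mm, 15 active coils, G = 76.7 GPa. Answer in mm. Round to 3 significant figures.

Required rate k = F/δ = 11.9/18.7 = 0.63636 N/mm
D = (Gd⁴/(8N_a·k))^(1/3) = (76.7×10³·2.5⁴/(8·15·0.63636))^(1/3)
  = (39234.6)^(1/3) = 33.9800 mm

34.0 mm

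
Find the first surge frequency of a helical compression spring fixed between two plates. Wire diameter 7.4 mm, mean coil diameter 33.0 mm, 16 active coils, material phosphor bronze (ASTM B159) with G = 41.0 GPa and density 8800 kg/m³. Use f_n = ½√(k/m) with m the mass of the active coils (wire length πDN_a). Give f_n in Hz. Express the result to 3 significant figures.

k = Gd⁴/(8D³N_a) = (41.0×10³)(7.4⁴)/(8·33.0³·16) = 26.728 N/mm = 26728 N/m
Wire length L = πDN_a = π·33.0·16 = 1658.8 mm
m = ρ·(πd²/4)·L = 8800 × 43.008×10⁻⁶ m² × 1.6588 m = 0.6278 kg
f_n = ½√(k/m) = 0.5·√(26728/0.6278) = 0.5·√(42573) = 103.17 Hz

103 Hz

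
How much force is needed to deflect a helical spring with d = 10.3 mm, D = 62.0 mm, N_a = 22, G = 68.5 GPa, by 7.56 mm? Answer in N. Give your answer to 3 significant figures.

139 N

k = Gd⁴/(8D³N_a) = (68.5×10³)(10.3⁴)/(8·62.0³·22) = 18.38 N/mm
F = k·δ = 18.38 × 7.56 = 138.95 N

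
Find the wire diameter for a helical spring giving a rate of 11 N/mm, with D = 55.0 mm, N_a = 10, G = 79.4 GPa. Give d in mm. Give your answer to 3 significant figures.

d = (8D³N_a·k / G)^(1/4) = (8·55.0³·10·11 / (79.4×10³))^0.25
  = (1844)^0.25 = 6.5530 mm

6.55 mm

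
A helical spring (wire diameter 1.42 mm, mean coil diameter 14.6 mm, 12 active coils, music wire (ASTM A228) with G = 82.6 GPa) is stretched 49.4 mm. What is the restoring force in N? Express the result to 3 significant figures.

55.5 N

k = Gd⁴/(8D³N_a) = (82.6×10³)(1.42⁴)/(8·14.6³·12) = 1.1241 N/mm
F = k·δ = 1.1241 × 49.4 = 55.53 N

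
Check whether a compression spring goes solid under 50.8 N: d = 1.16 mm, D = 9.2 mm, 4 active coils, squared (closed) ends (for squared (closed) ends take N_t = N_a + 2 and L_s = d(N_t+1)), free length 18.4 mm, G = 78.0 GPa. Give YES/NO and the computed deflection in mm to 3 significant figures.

NO, δ = 8.96 mm

k = Gd⁴/(8D³N_a) = (78.0×10³)(1.16⁴)/(8·9.2³·4) = 5.6678 N/mm
N_t = 6; L_s = 1.16·7 = 8.12 mm; δ_solid = L₀ − L_s = 18.4 − 8.12 = 10.28 mm
δ = F/k = 50.8/5.6678 = 8.9629 mm
δ < δ_solid → spring does not go solid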